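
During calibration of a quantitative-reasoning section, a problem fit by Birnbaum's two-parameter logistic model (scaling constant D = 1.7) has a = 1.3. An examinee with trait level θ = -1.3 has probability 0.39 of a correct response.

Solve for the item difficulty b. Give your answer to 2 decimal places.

P(θ) = 1 / (1 + exp(−D·a(θ − b)))
logit(0.39) = ln(0.39/0.61) = -0.4473
b = θ − logit/(1.7·a) = -1.3 − (-0.4473)/2.2100 = -1.0976

-1.10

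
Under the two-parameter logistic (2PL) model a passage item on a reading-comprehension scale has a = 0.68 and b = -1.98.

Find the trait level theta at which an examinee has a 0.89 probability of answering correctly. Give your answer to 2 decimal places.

P(theta) = 1 / (1 + exp(−a(theta − b)))
logit = ln(0.8900/0.1100) = 2.0907
theta = b + logit/(a) = -1.98 + 2.0907/0.6800 = 1.0946

1.09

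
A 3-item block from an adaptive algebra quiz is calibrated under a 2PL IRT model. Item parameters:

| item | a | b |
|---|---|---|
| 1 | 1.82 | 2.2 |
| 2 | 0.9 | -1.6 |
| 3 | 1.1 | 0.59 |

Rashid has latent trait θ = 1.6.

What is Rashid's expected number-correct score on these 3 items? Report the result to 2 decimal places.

1.95

P(θ) = 1 / (1 + exp(−a(θ − b)))
P_1 = 1/(1+e^{1.0920}) = 0.2512
P_2 = 1/(1+e^{-2.8800}) = 0.9468
P_3 = 1/(1+e^{-1.1110}) = 0.7523
E[score] = 0.2512 + 0.9468 + 0.7523 = 1.9504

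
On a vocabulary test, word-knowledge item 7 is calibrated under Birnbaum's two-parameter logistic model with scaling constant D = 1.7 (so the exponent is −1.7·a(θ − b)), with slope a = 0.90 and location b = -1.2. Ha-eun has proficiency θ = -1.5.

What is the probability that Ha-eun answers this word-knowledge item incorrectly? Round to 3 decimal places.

0.613

P(θ) = 1 / (1 + exp(−D·a(θ − b)))
Exponent: 1.7 × 0.90 × (-1.5 − (-1.2)) = -0.4590
1/(1 + e^{0.4590}) = 0.3872
P = 0.3872
P(incorrect) = 1 − 0.3872 = 0.6128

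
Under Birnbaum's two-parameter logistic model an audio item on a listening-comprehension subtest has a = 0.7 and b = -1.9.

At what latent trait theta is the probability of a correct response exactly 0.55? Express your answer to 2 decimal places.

-1.61

P(theta) = 1 / (1 + exp(−a(theta − b)))
logit = ln(0.5500/0.4500) = 0.2007
theta = b + logit/(a) = -1.9 + 0.2007/0.7000 = -1.6133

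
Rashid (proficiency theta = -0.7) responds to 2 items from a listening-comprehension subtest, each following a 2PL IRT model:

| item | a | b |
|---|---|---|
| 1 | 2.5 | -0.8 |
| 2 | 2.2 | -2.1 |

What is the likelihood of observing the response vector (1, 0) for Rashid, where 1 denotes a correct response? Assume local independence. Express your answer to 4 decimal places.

0.0247

P(theta) = 1 / (1 + exp(−a(theta − b)))
P_1 = 1/(1+e^{-0.2500}) = 0.5622
P_2 = 1/(1+e^{-3.0800}) = 0.9561
L = P_1 × (1−P_2) = 0.5622 × 0.0439 = 0.02470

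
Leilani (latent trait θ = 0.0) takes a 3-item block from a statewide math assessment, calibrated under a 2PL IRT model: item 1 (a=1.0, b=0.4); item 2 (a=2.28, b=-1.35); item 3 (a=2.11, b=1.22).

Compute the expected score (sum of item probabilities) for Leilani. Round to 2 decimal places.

1.43

P(θ) = 1 / (1 + exp(−a(θ − b)))
P_1 = 1/(1+e^{0.4000}) = 0.4013
P_2 = 1/(1+e^{-3.0780}) = 0.9560
P_3 = 1/(1+e^{2.5742}) = 0.0708
E[score] = 0.4013 + 0.9560 + 0.0708 = 1.4281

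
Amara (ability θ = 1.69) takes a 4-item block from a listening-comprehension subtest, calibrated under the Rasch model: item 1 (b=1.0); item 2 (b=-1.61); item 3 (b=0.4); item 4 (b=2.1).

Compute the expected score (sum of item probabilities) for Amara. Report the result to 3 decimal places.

P(θ) = 1 / (1 + exp(−(θ − b)))
P_1 = 1/(1+e^{-0.6900}) = 0.6660
P_2 = 1/(1+e^{-3.3000}) = 0.9644
P_3 = 1/(1+e^{-1.2900}) = 0.7841
P_4 = 1/(1+e^{0.4100}) = 0.3989
E[score] = 0.6660 + 0.9644 + 0.7841 + 0.3989 = 2.8135

2.813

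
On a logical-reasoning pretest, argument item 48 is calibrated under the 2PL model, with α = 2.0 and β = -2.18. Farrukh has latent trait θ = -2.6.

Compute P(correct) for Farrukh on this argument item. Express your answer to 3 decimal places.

P(θ) = 1 / (1 + exp(−α(θ − β)))
Exponent: 2.0 × (-2.6 − (-2.18)) = -0.8400
1/(1 + e^{0.8400}) = 0.3015

0.302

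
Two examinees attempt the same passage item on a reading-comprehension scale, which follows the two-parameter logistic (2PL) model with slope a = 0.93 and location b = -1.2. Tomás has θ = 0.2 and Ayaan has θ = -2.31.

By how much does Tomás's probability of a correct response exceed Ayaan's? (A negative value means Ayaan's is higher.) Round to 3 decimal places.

0.524

P(θ) = 1 / (1 + exp(−a(θ − b)))
P(Tomás) = 0.7862  [exponent 1.3020]
P(Ayaan) = 0.2626  [exponent -1.0323]
Difference = 0.7862 − 0.2626 = 0.5235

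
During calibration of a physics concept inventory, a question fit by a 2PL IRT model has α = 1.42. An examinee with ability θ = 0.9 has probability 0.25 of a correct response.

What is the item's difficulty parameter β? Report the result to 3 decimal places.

P(θ) = 1 / (1 + exp(−α(θ − β)))
logit(0.25) = ln(0.25/0.75) = -1.0986
β = θ − logit/(α) = 0.9 − (-1.0986)/1.4200 = 1.6737

1.674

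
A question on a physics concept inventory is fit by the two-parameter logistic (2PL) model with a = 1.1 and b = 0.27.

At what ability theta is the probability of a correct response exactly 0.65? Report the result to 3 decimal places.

0.833

P(theta) = 1 / (1 + exp(−a(theta − b)))
logit = ln(0.6500/0.3500) = 0.6190
theta = b + logit/(a) = 0.27 + 0.6190/1.1000 = 0.8328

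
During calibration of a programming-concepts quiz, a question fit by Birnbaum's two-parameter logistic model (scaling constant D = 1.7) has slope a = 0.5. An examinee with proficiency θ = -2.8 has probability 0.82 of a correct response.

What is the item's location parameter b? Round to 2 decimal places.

-4.58

P(θ) = 1 / (1 + exp(−D·a(θ − b)))
logit(0.82) = ln(0.82/0.18) = 1.5163
b = θ − logit/(1.7·a) = -2.8 − 1.5163/0.8500 = -4.5839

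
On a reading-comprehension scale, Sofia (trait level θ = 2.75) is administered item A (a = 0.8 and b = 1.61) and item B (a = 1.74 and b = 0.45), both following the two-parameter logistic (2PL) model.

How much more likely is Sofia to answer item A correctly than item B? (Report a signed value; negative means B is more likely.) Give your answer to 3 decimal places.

P(θ) = 1 / (1 + exp(−a(θ − b)))
P_A = 0.7134
P_B = 0.9820
P_A − P_B = -0.2686

-0.269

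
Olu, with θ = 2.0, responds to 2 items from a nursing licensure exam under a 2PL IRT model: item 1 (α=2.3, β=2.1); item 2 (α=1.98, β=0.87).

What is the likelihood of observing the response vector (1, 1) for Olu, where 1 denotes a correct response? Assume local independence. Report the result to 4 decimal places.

P(θ) = 1 / (1 + exp(−α(θ − β)))
P_1 = 1/(1+e^{0.2300}) = 0.4428
P_2 = 1/(1+e^{-2.2374}) = 0.9036
L = P_1 × P_2 = 0.4428 × 0.9036 = 0.40005

0.4001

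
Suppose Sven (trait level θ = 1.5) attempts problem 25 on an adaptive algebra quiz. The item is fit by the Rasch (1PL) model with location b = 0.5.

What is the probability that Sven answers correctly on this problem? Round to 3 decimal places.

P(θ) = 1 / (1 + exp(−(θ − b)))
Exponent: (1.5 − 0.5) = 1.0000
1/(1 + e^{-1.0000}) = 0.7311
P = 0.7311

0.731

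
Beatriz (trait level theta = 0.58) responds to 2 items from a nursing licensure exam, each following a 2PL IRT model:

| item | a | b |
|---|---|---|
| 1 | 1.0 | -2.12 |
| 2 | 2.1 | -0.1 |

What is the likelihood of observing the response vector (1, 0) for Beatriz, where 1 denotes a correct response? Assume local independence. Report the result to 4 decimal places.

P(theta) = 1 / (1 + exp(−a(theta − b)))
P_1 = 1/(1+e^{-2.7000}) = 0.9370
P_2 = 1/(1+e^{-1.4280}) = 0.8066
L = P_1 × (1−P_2) = 0.9370 × 0.1934 = 0.18123

0.1812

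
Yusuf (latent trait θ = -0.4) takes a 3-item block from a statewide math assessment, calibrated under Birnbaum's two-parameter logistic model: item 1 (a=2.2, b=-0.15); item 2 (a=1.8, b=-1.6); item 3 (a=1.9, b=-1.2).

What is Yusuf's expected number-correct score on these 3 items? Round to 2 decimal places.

2.08

P(θ) = 1 / (1 + exp(−a(θ − b)))
P_1 = 1/(1+e^{0.5500}) = 0.3659
P_2 = 1/(1+e^{-2.1600}) = 0.8966
P_3 = 1/(1+e^{-1.5200}) = 0.8205
E[score] = 0.3659 + 0.8966 + 0.8205 = 2.0830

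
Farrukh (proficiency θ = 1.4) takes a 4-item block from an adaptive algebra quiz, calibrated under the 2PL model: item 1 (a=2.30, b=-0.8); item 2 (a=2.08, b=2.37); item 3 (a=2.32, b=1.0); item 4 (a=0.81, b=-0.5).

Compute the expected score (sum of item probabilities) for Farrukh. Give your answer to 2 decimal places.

P(θ) = 1 / (1 + exp(−a(θ − b)))
P_1 = 1/(1+e^{-5.0600}) = 0.9937
P_2 = 1/(1+e^{2.0176}) = 0.1174
P_3 = 1/(1+e^{-0.9280}) = 0.7167
P_4 = 1/(1+e^{-1.5390}) = 0.8233
E[score] = 0.9937 + 0.1174 + 0.7167 + 0.8233 = 2.6511

2.65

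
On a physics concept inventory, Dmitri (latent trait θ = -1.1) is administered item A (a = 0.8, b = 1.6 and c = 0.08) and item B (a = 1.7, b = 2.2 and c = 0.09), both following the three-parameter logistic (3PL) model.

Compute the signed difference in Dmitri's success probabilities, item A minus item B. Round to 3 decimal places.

P(θ) = c + (1 − c) · 1 / (1 + exp(−a(θ − b)))
P_A = 0.1751
P_B = 0.0933
P_A − P_B = 0.0818

0.082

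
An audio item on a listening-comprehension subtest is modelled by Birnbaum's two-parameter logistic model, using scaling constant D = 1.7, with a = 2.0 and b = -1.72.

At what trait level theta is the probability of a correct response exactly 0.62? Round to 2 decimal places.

-1.58

P(theta) = 1 / (1 + exp(−D·a(theta − b)))
logit = ln(0.6200/0.3800) = 0.4895
theta = b + logit/(1.7·a) = -1.72 + 0.4895/3.4000 = -1.5760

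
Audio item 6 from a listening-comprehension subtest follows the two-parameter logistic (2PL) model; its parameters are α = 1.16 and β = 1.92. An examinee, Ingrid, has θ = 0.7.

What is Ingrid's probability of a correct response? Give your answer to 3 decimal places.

0.195

P(θ) = 1 / (1 + exp(−α(θ − β)))
Exponent: 1.16 × (0.7 − 1.92) = -1.4152
1/(1 + e^{1.4152}) = 0.1954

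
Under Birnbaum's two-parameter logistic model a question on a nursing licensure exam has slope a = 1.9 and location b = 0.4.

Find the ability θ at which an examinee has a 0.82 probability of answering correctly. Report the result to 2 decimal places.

1.20

P(θ) = 1 / (1 + exp(−a(θ − b)))
logit = ln(0.8200/0.1800) = 1.5163
θ = b + logit/(a) = 0.4 + 1.5163/1.9000 = 1.1981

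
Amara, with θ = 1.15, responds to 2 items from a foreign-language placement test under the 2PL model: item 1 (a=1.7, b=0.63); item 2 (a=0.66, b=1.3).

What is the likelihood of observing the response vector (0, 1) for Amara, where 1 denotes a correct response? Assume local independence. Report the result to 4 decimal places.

0.1389

P(θ) = 1 / (1 + exp(−a(θ − b)))
P_1 = 1/(1+e^{-0.8840}) = 0.7077
P_2 = 1/(1+e^{0.0990}) = 0.4753
L = (1−P_1) × P_2 = 0.2923 × 0.4753 = 0.13895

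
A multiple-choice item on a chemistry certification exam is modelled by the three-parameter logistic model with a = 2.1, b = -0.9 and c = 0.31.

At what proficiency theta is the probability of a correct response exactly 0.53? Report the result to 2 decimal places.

-1.26

P(theta) = c + (1 − c) · 1 / (1 + exp(−a(theta − b)))
Remove guessing floor: (0.53 − 0.31)/(1 − 0.31) = 0.3188
logit = ln(0.3188/0.6812) = -0.7591
theta = b + logit/(a) = -0.9 + (-0.7591)/2.1000 = -1.2615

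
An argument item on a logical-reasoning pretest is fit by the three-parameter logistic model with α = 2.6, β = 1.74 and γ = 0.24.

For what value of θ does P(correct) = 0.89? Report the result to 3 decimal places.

2.423

P(θ) = γ + (1 − γ) · 1 / (1 + exp(−α(θ − β)))
Remove guessing floor: (0.89 − 0.24)/(1 − 0.24) = 0.8553
logit = ln(0.8553/0.1447) = 1.7765
θ = β + logit/(α) = 1.74 + 1.7765/2.6000 = 2.4233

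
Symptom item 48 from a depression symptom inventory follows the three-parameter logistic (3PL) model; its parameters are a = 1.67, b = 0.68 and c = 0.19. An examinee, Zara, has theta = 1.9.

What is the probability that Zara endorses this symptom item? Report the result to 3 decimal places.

P(theta) = c + (1 − c) · 1 / (1 + exp(−a(theta − b)))
Exponent: 1.67 × (1.9 − 0.68) = 2.0374
1/(1 + e^{-2.0374}) = 0.8847
P = 0.19 + 0.81 × 0.8847 = 0.9066

0.907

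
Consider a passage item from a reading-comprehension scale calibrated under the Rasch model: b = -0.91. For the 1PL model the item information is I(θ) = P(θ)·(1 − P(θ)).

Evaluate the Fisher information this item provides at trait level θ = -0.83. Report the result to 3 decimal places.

P = 1/(1+e^{-0.0800}) = 0.5200
P(1−P) = 0.5200 × 0.4800 = 0.2496
I = P(1−P) = 0.24960

0.250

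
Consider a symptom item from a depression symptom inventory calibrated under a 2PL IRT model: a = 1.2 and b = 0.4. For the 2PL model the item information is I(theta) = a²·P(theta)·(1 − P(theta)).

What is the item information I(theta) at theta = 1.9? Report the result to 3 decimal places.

0.175

P = 1/(1+e^{-1.8000}) = 0.8581
P(1−P) = 0.8581 × 0.1419 = 0.1217
I = a² × P(1−P) = 1.2² × 0.1217 = 0.17529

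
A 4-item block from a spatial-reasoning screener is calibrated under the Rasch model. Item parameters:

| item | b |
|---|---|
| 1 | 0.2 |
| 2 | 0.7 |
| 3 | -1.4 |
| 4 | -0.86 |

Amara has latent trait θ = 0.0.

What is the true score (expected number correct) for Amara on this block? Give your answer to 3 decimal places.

P(θ) = 1 / (1 + exp(−(θ − b)))
P_1 = 1/(1+e^{0.2000}) = 0.4502
P_2 = 1/(1+e^{0.7000}) = 0.3318
P_3 = 1/(1+e^{-1.4000}) = 0.8022
P_4 = 1/(1+e^{-0.8600}) = 0.7027
E[score] = 0.4502 + 0.3318 + 0.8022 + 0.7027 = 2.2868

2.287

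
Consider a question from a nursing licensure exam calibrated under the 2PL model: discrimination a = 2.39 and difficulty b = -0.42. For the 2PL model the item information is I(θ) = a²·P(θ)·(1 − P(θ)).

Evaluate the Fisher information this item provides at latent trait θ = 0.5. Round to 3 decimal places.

0.513

P = 1/(1+e^{-2.1988}) = 0.9001
P(1−P) = 0.9001 × 0.0999 = 0.0899
I = a² × P(1−P) = 2.39² × 0.0899 = 0.51344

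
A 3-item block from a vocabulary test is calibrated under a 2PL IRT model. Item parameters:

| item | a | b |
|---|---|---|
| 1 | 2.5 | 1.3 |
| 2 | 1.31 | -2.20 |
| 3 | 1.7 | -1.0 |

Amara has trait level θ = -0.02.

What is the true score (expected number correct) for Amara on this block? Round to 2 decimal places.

1.82

P(θ) = 1 / (1 + exp(−a(θ − b)))
P_1 = 1/(1+e^{3.3000}) = 0.0356
P_2 = 1/(1+e^{-2.8558}) = 0.9456
P_3 = 1/(1+e^{-1.6660}) = 0.8410
E[score] = 0.0356 + 0.9456 + 0.8410 = 1.8222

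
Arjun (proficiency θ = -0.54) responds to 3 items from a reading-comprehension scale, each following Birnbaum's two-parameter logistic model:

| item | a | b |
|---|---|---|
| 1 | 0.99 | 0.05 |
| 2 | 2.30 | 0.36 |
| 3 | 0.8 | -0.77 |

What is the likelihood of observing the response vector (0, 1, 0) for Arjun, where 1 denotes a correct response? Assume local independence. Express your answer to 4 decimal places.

0.0327

P(θ) = 1 / (1 + exp(−a(θ − b)))
P_1 = 1/(1+e^{0.5841}) = 0.3580
P_2 = 1/(1+e^{2.0700}) = 0.1120
P_3 = 1/(1+e^{-0.1840}) = 0.5459
L = (1−P_1) × P_2 × (1−P_3) = 0.6420 × 0.1120 × 0.4541 = 0.03267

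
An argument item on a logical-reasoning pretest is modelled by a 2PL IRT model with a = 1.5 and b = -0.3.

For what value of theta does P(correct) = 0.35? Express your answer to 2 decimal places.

P(theta) = 1 / (1 + exp(−a(theta − b)))
logit = ln(0.3500/0.6500) = -0.6190
theta = b + logit/(a) = -0.3 + (-0.6190)/1.5000 = -0.7127

-0.71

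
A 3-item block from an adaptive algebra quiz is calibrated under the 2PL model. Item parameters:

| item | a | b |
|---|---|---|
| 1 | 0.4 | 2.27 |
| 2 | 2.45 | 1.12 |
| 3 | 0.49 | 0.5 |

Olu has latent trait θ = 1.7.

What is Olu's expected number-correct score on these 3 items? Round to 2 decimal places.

1.89

P(θ) = 1 / (1 + exp(−a(θ − b)))
P_1 = 1/(1+e^{0.2280}) = 0.4432
P_2 = 1/(1+e^{-1.4210}) = 0.8055
P_3 = 1/(1+e^{-0.5880}) = 0.6429
E[score] = 0.4432 + 0.8055 + 0.6429 = 1.8916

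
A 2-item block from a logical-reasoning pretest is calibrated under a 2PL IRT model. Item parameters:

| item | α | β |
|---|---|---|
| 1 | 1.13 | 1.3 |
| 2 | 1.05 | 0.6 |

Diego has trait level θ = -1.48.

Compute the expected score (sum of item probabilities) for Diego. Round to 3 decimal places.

0.143

P(θ) = 1 / (1 + exp(−α(θ − β)))
P_1 = 1/(1+e^{3.1414}) = 0.0414
P_2 = 1/(1+e^{2.1840}) = 0.1012
E[score] = 0.0414 + 0.1012 = 0.1426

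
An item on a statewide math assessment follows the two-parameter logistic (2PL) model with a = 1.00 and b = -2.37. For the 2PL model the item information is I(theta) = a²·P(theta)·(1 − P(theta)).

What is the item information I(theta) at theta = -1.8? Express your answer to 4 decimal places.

P = 1/(1+e^{-0.5700}) = 0.6388
P(1−P) = 0.6388 × 0.3612 = 0.2307
I = a² × P(1−P) = 1.00² × 0.2307 = 0.23074

0.2307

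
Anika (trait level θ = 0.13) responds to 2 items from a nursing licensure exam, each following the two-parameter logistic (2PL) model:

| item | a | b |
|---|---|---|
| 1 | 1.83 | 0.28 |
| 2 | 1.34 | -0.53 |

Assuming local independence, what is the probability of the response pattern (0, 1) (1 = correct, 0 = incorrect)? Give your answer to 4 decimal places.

P(θ) = 1 / (1 + exp(−a(θ − b)))
P_1 = 1/(1+e^{0.2745}) = 0.4318
P_2 = 1/(1+e^{-0.8844}) = 0.7077
L = (1−P_1) × P_2 = 0.5682 × 0.7077 = 0.40213

0.4021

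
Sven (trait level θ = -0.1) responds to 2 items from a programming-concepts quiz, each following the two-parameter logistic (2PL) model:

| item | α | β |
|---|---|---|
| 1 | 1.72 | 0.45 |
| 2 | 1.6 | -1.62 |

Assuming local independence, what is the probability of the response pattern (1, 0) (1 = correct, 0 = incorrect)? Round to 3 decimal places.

0.023

P(θ) = 1 / (1 + exp(−α(θ − β)))
P_1 = 1/(1+e^{0.9460}) = 0.2797
P_2 = 1/(1+e^{-2.4320}) = 0.9192
L = P_1 × (1−P_2) = 0.2797 × 0.0808 = 0.02259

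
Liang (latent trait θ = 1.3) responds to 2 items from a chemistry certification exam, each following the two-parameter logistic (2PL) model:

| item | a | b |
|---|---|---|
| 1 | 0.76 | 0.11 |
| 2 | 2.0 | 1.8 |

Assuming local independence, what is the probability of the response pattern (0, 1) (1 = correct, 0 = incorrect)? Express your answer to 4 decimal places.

P(θ) = 1 / (1 + exp(−a(θ − b)))
P_1 = 1/(1+e^{-0.9044}) = 0.7119
P_2 = 1/(1+e^{1.0000}) = 0.2689
L = (1−P_1) × P_2 = 0.2881 × 0.2689 = 0.07749

0.0775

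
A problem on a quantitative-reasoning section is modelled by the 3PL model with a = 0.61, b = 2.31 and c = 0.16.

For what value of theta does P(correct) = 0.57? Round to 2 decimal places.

P(theta) = c + (1 − c) · 1 / (1 + exp(−a(theta − b)))
Remove guessing floor: (0.57 − 0.16)/(1 − 0.16) = 0.4881
logit = ln(0.4881/0.5119) = -0.0476
theta = b + logit/(a) = 2.31 + (-0.0476)/0.6100 = 2.2319

2.23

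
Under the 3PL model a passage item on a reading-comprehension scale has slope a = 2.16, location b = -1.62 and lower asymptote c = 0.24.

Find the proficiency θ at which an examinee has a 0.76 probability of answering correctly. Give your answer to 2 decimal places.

P(θ) = c + (1 − c) · 1 / (1 + exp(−a(θ − b)))
Remove guessing floor: (0.76 − 0.24)/(1 − 0.24) = 0.6842
logit = ln(0.6842/0.3158) = 0.7732
θ = b + logit/(a) = -1.62 + 0.7732/2.1600 = -1.2620

-1.26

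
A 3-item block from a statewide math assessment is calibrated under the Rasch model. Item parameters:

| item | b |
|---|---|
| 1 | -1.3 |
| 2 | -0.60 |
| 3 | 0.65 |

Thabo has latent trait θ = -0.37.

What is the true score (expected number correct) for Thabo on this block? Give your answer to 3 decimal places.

P(θ) = 1 / (1 + exp(−(θ − b)))
P_1 = 1/(1+e^{-0.9300}) = 0.7171
P_2 = 1/(1+e^{-0.2300}) = 0.5572
P_3 = 1/(1+e^{1.0200}) = 0.2650
E[score] = 0.7171 + 0.5572 + 0.2650 = 1.5394

1.539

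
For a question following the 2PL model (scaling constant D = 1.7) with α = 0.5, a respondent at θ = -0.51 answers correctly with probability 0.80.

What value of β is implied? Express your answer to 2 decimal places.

P(θ) = 1 / (1 + exp(−D·α(θ − β)))
logit(0.80) = ln(0.80/0.20) = 1.3863
β = θ − logit/(1.7·α) = -0.51 − 1.3863/0.8500 = -2.1409

-2.14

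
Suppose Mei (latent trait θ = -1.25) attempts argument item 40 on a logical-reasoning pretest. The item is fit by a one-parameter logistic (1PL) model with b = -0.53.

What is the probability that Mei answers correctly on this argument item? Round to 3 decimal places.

P(θ) = 1 / (1 + exp(−(θ − b)))
Exponent: (-1.25 − (-0.53)) = -0.7200
1/(1 + e^{0.7200}) = 0.3274
P = 0.3274

0.327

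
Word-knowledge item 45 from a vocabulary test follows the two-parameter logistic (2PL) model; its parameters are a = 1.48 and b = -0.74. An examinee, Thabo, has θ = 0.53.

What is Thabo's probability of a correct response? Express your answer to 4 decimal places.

P(θ) = 1 / (1 + exp(−a(θ − b)))
Exponent: 1.48 × (0.53 − (-0.74)) = 1.8796
1/(1 + e^{-1.8796}) = 0.8676

0.8676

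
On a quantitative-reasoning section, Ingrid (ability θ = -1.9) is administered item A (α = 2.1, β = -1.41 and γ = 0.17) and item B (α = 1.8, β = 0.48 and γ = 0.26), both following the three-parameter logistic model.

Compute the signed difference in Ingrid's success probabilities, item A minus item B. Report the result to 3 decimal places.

0.118

P(θ) = γ + (1 − γ) · 1 / (1 + exp(−α(θ − β)))
P_A = 0.3885
P_B = 0.2701
P_A − P_B = 0.1185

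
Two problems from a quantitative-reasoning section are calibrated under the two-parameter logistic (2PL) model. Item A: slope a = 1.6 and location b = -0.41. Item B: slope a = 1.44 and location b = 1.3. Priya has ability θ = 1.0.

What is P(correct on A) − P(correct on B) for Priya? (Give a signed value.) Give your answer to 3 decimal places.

P(θ) = 1 / (1 + exp(−a(θ − b)))
P_A = 0.9052
P_B = 0.3936
P_A − P_B = 0.5115

0.512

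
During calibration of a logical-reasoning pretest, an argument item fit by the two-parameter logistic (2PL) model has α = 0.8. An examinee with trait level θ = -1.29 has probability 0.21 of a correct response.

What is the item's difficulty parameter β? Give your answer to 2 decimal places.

0.37

P(θ) = 1 / (1 + exp(−α(θ − β)))
logit(0.21) = ln(0.21/0.79) = -1.3249
β = θ − logit/(α) = -1.29 − (-1.3249)/0.8000 = 0.3662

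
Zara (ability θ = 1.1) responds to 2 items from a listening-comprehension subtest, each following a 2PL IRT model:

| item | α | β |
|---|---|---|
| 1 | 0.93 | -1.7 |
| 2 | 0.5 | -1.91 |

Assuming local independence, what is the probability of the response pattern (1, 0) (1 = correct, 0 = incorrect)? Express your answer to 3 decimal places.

0.169

P(θ) = 1 / (1 + exp(−α(θ − β)))
P_1 = 1/(1+e^{-2.6040}) = 0.9311
P_2 = 1/(1+e^{-1.5050}) = 0.8183
L = P_1 × (1−P_2) = 0.9311 × 0.1817 = 0.16917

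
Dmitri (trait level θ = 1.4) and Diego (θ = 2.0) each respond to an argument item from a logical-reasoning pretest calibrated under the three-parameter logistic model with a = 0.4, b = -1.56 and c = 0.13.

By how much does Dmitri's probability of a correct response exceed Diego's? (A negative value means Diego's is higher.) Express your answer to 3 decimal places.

P(θ) = c + (1 − c) · 1 / (1 + exp(−a(θ − b)))
P(Dmitri) = 0.7961  [exponent 1.1840]
P(Diego) = 0.8312  [exponent 1.4240]
Difference = 0.7961 − 0.8312 = -0.0351

-0.035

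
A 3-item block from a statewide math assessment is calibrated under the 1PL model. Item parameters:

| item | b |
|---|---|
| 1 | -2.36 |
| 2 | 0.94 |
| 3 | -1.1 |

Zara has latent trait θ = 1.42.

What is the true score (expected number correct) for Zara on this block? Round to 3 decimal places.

2.521

P(θ) = 1 / (1 + exp(−(θ − b)))
P_1 = 1/(1+e^{-3.7800}) = 0.9777
P_2 = 1/(1+e^{-0.4800}) = 0.6177
P_3 = 1/(1+e^{-2.5200}) = 0.9255
E[score] = 0.9777 + 0.6177 + 0.9255 = 2.5210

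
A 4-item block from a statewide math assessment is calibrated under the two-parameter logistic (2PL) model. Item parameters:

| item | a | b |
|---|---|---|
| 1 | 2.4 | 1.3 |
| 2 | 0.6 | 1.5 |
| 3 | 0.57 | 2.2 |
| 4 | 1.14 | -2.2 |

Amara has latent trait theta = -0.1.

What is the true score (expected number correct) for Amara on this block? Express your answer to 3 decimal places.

P(theta) = 1 / (1 + exp(−a(theta − b)))
P_1 = 1/(1+e^{3.3600}) = 0.0336
P_2 = 1/(1+e^{0.9600}) = 0.2769
P_3 = 1/(1+e^{1.3110}) = 0.2123
P_4 = 1/(1+e^{-2.3940}) = 0.9164
E[score] = 0.0336 + 0.2769 + 0.2123 + 0.9164 = 1.4391

1.439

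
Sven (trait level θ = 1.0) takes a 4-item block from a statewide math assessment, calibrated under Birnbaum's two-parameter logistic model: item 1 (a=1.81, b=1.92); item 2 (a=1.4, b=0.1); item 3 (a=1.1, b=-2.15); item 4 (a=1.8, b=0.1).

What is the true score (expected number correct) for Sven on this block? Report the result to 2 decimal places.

2.74

P(θ) = 1 / (1 + exp(−a(θ − b)))
P_1 = 1/(1+e^{1.6652}) = 0.1591
P_2 = 1/(1+e^{-1.2600}) = 0.7790
P_3 = 1/(1+e^{-3.4650}) = 0.9697
P_4 = 1/(1+e^{-1.6200}) = 0.8348
E[score] = 0.1591 + 0.7790 + 0.9697 + 0.8348 = 2.7426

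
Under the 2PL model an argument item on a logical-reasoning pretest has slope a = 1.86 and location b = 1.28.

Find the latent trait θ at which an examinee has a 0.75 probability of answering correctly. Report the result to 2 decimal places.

1.87

P(θ) = 1 / (1 + exp(−a(θ − b)))
logit = ln(0.7500/0.2500) = 1.0986
θ = b + logit/(a) = 1.28 + 1.0986/1.8600 = 1.8707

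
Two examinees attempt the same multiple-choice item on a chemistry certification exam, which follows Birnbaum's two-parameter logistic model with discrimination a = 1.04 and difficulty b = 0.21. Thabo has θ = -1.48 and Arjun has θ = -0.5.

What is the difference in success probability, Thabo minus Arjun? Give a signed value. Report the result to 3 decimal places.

P(θ) = 1 / (1 + exp(−a(θ − b)))
P(Thabo) = 0.1471  [exponent -1.7576]
P(Arjun) = 0.3234  [exponent -0.7384]
Difference = 0.1471 − 0.3234 = -0.1763

-0.176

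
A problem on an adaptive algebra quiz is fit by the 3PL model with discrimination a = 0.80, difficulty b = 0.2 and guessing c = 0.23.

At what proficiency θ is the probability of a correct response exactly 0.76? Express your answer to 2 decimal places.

1.19

P(θ) = c + (1 − c) · 1 / (1 + exp(−a(θ − b)))
Remove guessing floor: (0.76 − 0.23)/(1 − 0.23) = 0.6883
logit = ln(0.6883/0.3117) = 0.7922
θ = b + logit/(a) = 0.2 + 0.7922/0.8000 = 1.1903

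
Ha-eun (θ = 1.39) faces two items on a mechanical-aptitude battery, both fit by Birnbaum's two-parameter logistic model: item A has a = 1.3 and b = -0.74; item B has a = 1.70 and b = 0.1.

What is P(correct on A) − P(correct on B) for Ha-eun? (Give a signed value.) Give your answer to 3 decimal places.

0.041

P(θ) = 1 / (1 + exp(−a(θ − b)))
P_A = 0.9410
P_B = 0.8996
P_A − P_B = 0.0414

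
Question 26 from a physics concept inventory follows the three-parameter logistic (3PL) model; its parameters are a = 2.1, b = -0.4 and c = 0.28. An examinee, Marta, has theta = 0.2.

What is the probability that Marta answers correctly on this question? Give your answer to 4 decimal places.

0.8409

P(theta) = c + (1 − c) · 1 / (1 + exp(−a(theta − b)))
Exponent: 2.1 × (0.2 − (-0.4)) = 1.2600
1/(1 + e^{-1.2600}) = 0.7790
P = 0.28 + 0.72 × 0.7790 = 0.8409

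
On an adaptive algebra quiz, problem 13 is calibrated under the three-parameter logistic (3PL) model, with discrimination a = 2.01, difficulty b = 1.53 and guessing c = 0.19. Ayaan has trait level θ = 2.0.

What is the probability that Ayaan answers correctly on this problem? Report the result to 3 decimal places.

0.773

P(θ) = c + (1 − c) · 1 / (1 + exp(−a(θ − b)))
Exponent: 2.01 × (2.0 − 1.53) = 0.9447
1/(1 + e^{-0.9447}) = 0.7200
P = 0.19 + 0.81 × 0.7200 = 0.7732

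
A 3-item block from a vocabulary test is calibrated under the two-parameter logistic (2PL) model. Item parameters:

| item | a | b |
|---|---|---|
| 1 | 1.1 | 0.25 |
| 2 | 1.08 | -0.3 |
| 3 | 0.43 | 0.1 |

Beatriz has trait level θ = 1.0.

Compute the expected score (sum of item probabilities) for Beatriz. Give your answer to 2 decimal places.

P(θ) = 1 / (1 + exp(−a(θ − b)))
P_1 = 1/(1+e^{-0.8250}) = 0.6953
P_2 = 1/(1+e^{-1.4040}) = 0.8028
P_3 = 1/(1+e^{-0.3870}) = 0.5956
E[score] = 0.6953 + 0.8028 + 0.5956 = 2.0937

2.09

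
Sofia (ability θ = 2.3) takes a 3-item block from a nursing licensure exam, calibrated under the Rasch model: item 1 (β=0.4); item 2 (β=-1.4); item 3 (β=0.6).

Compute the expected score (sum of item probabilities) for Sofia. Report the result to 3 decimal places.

P(θ) = 1 / (1 + exp(−(θ − β)))
P_1 = 1/(1+e^{-1.9000}) = 0.8699
P_2 = 1/(1+e^{-3.7000}) = 0.9759
P_3 = 1/(1+e^{-1.7000}) = 0.8455
E[score] = 0.8699 + 0.9759 + 0.8455 = 2.6913

2.691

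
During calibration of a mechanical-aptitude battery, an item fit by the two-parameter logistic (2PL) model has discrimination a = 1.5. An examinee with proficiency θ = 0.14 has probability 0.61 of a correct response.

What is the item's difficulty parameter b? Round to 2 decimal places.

-0.16

P(θ) = 1 / (1 + exp(−a(θ − b)))
logit(0.61) = ln(0.61/0.39) = 0.4473
b = θ − logit/(a) = 0.14 − 0.4473/1.5000 = -0.1582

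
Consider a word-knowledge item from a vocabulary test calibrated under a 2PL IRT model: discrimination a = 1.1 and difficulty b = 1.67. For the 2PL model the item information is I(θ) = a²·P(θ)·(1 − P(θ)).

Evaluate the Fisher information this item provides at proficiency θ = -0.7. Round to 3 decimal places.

0.077

P = 1/(1+e^{2.6070}) = 0.0687
P(1−P) = 0.0687 × 0.9313 = 0.0640
I = a² × P(1−P) = 1.1² × 0.0640 = 0.07740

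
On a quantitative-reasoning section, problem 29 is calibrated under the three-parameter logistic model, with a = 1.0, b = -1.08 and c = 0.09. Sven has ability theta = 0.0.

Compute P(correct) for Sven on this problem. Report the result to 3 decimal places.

P(theta) = c + (1 − c) · 1 / (1 + exp(−a(theta − b)))
Exponent: 1.0 × (0.0 − (-1.08)) = 1.0800
1/(1 + e^{-1.0800}) = 0.7465
P = 0.09 + 0.91 × 0.7465 = 0.7693

0.769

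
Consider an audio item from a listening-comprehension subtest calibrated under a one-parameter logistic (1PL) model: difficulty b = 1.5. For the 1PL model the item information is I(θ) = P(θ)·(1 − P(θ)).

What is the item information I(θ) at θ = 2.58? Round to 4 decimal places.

0.1892

P = 1/(1+e^{-1.0800}) = 0.7465
P(1−P) = 0.7465 × 0.2535 = 0.1892
I = P(1−P) = 0.18924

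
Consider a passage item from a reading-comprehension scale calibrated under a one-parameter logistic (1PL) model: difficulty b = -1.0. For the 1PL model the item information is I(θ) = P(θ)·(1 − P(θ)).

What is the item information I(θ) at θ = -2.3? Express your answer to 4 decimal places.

P = 1/(1+e^{1.3000}) = 0.2142
P(1−P) = 0.2142 × 0.7858 = 0.1683
I = P(1−P) = 0.16830

0.1683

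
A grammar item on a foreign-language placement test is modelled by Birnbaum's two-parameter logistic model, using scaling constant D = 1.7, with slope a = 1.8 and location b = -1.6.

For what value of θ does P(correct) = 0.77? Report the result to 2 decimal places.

P(θ) = 1 / (1 + exp(−D·a(θ − b)))
logit = ln(0.7700/0.2300) = 1.2083
θ = b + logit/(1.7·a) = -1.6 + 1.2083/3.0600 = -1.2051

-1.21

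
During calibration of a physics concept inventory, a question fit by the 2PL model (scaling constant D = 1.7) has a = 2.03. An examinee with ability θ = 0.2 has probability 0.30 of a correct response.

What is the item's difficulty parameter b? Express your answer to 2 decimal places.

P(θ) = 1 / (1 + exp(−D·a(θ − b)))
logit(0.30) = ln(0.30/0.70) = -0.8473
b = θ − logit/(1.7·a) = 0.2 − (-0.8473)/3.4510 = 0.4455

0.45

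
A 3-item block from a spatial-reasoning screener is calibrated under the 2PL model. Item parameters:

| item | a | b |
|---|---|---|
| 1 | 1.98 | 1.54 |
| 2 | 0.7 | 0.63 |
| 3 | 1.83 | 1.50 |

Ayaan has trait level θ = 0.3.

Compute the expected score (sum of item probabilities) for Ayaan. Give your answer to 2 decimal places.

P(θ) = 1 / (1 + exp(−a(θ − b)))
P_1 = 1/(1+e^{2.4552}) = 0.0791
P_2 = 1/(1+e^{0.2310}) = 0.4425
P_3 = 1/(1+e^{2.1960}) = 0.1001
E[score] = 0.0791 + 0.4425 + 0.1001 = 0.6217

0.62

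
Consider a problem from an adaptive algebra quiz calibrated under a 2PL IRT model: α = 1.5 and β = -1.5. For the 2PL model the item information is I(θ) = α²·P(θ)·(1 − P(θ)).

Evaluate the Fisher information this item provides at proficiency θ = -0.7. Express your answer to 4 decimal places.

0.4003

P = 1/(1+e^{-1.2000}) = 0.7685
P(1−P) = 0.7685 × 0.2315 = 0.1779
I = α² × P(1−P) = 1.5² × 0.1779 = 0.40026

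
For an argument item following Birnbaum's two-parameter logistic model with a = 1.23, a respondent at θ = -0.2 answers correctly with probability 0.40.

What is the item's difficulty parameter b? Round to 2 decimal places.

0.13

P(θ) = 1 / (1 + exp(−a(θ − b)))
logit(0.40) = ln(0.40/0.60) = -0.4055
b = θ − logit/(a) = -0.2 − (-0.4055)/1.2300 = 0.1296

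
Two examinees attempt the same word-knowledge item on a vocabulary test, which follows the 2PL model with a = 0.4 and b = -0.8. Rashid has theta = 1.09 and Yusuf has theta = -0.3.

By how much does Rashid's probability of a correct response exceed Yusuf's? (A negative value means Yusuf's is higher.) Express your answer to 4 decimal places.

0.1307

P(theta) = 1 / (1 + exp(−a(theta − b)))
P(Rashid) = 0.6805  [exponent 0.7560]
P(Yusuf) = 0.5498  [exponent 0.2000]
Difference = 0.6805 − 0.5498 = 0.1307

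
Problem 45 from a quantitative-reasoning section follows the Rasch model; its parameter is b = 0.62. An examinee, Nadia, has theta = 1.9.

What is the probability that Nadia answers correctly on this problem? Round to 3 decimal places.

0.782

P(theta) = 1 / (1 + exp(−(theta − b)))
Exponent: (1.9 − 0.62) = 1.2800
1/(1 + e^{-1.2800}) = 0.7824
P = 0.7824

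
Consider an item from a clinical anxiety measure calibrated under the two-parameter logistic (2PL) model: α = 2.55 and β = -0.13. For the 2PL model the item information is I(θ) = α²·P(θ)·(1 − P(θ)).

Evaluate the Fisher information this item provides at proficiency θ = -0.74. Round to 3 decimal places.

P = 1/(1+e^{1.5555}) = 0.1743
P(1−P) = 0.1743 × 0.8257 = 0.1439
I = α² × P(1−P) = 2.55² × 0.1439 = 0.93581

0.936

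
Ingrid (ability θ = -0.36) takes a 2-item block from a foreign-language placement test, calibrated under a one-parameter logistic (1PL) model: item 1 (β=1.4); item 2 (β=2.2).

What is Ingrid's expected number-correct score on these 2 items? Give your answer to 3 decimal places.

0.219

P(θ) = 1 / (1 + exp(−(θ − β)))
P_1 = 1/(1+e^{1.7600}) = 0.1468
P_2 = 1/(1+e^{2.5600}) = 0.0718
E[score] = 0.1468 + 0.0718 = 0.2185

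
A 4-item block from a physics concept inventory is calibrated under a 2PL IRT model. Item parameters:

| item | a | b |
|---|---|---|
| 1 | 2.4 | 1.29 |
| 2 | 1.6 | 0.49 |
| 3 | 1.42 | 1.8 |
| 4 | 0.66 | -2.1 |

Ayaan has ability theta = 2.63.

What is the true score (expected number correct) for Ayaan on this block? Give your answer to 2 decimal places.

P(theta) = 1 / (1 + exp(−a(theta − b)))
P_1 = 1/(1+e^{-3.2160}) = 0.9614
P_2 = 1/(1+e^{-3.4240}) = 0.9684
P_3 = 1/(1+e^{-1.1786}) = 0.7647
P_4 = 1/(1+e^{-3.1218}) = 0.9578
E[score] = 0.9614 + 0.9684 + 0.7647 + 0.9578 = 3.6524

3.65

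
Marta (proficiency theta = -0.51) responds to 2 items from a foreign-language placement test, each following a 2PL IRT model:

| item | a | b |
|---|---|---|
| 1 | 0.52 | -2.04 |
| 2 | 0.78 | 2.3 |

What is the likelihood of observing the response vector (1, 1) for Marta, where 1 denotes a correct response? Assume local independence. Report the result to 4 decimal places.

0.0692

P(theta) = 1 / (1 + exp(−a(theta − b)))
P_1 = 1/(1+e^{-0.7956}) = 0.6890
P_2 = 1/(1+e^{2.1918}) = 0.1005
L = P_1 × P_2 = 0.6890 × 0.1005 = 0.06924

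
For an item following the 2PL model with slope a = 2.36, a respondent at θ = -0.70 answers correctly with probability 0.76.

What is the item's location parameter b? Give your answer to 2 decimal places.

P(θ) = 1 / (1 + exp(−a(θ − b)))
logit(0.76) = ln(0.76/0.24) = 1.1527
b = θ − logit/(a) = -0.70 − 1.1527/2.3600 = -1.1884

-1.19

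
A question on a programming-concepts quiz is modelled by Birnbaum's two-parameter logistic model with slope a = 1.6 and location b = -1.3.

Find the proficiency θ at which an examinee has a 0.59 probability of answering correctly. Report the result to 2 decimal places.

-1.07

P(θ) = 1 / (1 + exp(−a(θ − b)))
logit = ln(0.5900/0.4100) = 0.3640
θ = b + logit/(a) = -1.3 + 0.3640/1.6000 = -1.0725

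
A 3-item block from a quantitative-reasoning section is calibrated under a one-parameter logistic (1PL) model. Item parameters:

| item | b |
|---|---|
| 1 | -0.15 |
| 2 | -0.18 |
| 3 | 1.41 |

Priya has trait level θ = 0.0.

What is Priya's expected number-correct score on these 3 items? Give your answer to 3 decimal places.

P(θ) = 1 / (1 + exp(−(θ − b)))
P_1 = 1/(1+e^{-0.1500}) = 0.5374
P_2 = 1/(1+e^{-0.1800}) = 0.5449
P_3 = 1/(1+e^{1.4100}) = 0.1962
E[score] = 0.5374 + 0.5449 + 0.1962 = 1.2785

1.279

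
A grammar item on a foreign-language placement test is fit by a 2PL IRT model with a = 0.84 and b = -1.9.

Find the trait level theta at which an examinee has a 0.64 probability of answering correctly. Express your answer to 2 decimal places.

P(theta) = 1 / (1 + exp(−a(theta − b)))
logit = ln(0.6400/0.3600) = 0.5754
theta = b + logit/(a) = -1.9 + 0.5754/0.8400 = -1.2150

-1.22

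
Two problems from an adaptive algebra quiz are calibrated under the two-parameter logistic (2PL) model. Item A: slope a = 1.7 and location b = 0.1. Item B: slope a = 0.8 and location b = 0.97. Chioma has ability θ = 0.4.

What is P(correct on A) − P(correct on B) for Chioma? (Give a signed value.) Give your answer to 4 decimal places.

P(θ) = 1 / (1 + exp(−a(θ − b)))
P_A = 0.6248
P_B = 0.3879
P_A − P_B = 0.2369

0.2369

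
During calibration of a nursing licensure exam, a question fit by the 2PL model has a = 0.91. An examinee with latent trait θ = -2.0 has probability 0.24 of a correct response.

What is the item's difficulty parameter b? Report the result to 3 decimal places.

P(θ) = 1 / (1 + exp(−a(θ − b)))
logit(0.24) = ln(0.24/0.76) = -1.1527
b = θ − logit/(a) = -2.0 − (-1.1527)/0.9100 = -0.7333

-0.733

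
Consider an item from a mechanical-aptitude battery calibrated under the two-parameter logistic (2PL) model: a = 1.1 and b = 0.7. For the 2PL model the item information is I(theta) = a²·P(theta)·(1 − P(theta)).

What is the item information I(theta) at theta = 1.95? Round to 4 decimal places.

0.1949

P = 1/(1+e^{-1.3750}) = 0.7982
P(1−P) = 0.7982 × 0.2018 = 0.1611
I = a² × P(1−P) = 1.1² × 0.1611 = 0.19491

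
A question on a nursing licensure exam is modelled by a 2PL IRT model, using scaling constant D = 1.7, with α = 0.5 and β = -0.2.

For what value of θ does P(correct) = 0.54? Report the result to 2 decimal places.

-0.01

P(θ) = 1 / (1 + exp(−D·α(θ − β)))
logit = ln(0.5400/0.4600) = 0.1603
θ = β + logit/(1.7·α) = -0.2 + 0.1603/0.8500 = -0.0114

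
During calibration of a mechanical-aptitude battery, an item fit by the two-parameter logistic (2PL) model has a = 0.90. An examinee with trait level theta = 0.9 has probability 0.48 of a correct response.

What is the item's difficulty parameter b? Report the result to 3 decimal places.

P(theta) = 1 / (1 + exp(−a(theta − b)))
logit(0.48) = ln(0.48/0.52) = -0.0800
b = theta − logit/(a) = 0.9 − (-0.0800)/0.9000 = 0.9889

0.989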